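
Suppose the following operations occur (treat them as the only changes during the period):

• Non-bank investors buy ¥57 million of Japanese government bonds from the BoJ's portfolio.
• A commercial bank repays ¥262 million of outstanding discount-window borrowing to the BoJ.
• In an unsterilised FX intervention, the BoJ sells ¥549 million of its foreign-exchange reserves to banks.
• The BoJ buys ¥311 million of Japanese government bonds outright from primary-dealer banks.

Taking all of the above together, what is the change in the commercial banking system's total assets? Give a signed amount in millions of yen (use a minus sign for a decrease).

-¥319 million

BoJ balance sheet:
  Assets:      Securities +¥254M, Loans to banks −¥262M, Foreign assets −¥549M
  Liabilities: Bank reserves −¥557M
Commercial banking system:
  Assets:      Reserves at CB −¥557M, Securities −¥311M, Foreign assets +¥549M
  Liabilities: Checkable deposits −¥57M, Borrowings from CB −¥262M
Change in total bank assets = -¥319 million.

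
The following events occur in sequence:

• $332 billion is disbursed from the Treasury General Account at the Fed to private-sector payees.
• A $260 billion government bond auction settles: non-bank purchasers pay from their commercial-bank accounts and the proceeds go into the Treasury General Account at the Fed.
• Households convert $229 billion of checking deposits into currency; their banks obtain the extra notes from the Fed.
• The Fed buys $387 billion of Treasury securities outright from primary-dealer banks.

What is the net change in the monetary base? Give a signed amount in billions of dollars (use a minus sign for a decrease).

Government spending $332 billion: a non-base liability converts back to reserves → +$332B.
Government account inflow $260 billion: reserves shift to a non-base liability → −$260B.
Currency withdrawal $229 billion: just a shift between currency and reserves — both are base money → 0.
OMO purchase (from banks) $387 billion: Fed balance sheet expands → +$387B.
Net: 332 − 260 + 0 + 387 = +$459 billion.

+$459 billion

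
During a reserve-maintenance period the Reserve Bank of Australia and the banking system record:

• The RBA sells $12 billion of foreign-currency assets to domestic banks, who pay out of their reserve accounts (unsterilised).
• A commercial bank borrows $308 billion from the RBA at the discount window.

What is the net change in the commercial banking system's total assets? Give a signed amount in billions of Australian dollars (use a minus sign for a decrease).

RBA balance sheet:
  Assets:      Loans to banks +$308B, Foreign assets −$12B
  Liabilities: Bank reserves +$296B
Commercial banking system:
  Assets:      Reserves at CB +$296B, Foreign assets +$12B
  Liabilities: Borrowings from CB +$308B
Change in total bank assets = +$308 billion.

+$308 billion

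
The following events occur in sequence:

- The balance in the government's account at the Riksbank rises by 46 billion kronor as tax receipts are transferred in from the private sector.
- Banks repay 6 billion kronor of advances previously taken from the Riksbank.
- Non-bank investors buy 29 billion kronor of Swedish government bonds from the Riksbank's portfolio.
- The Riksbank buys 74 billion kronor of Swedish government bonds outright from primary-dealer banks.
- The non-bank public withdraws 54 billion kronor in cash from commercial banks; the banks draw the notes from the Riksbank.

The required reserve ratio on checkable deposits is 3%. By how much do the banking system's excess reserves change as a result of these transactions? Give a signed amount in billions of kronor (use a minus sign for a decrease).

Government account inflow 46 billion kronor: reserves −46B, deposits −46B.
Discount-window repayment 6 billion kronor: reserves −6B, deposits 0.
Asset sale (to non-banks) 29 billion kronor: reserves −29B, deposits −29B.
OMO purchase (from banks) 74 billion kronor: reserves +74B, deposits 0.
Currency withdrawal 54 billion kronor: reserves −54B, deposits −54B.
Totals: Δreserves = −61B, Δdeposits = −129B.
Δrequired reserves = 3% × −129B = −3.87B.
Δexcess reserves = Δreserves − Δrequired = −61B − (−3.87B) = -57.13 billion.

-57.13 billion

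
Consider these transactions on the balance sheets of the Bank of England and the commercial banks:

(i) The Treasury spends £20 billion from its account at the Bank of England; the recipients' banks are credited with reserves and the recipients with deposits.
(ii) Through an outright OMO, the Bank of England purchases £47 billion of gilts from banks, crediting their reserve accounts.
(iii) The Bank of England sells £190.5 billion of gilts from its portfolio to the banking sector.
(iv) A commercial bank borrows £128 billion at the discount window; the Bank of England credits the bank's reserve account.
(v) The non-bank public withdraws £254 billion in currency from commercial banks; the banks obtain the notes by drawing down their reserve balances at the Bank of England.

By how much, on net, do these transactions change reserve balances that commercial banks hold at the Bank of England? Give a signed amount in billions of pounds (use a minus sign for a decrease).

Bank of England balance sheet:
  Assets:      Securities −£143.5B, Loans to banks +£128B
  Liabilities: Bank reserves −£249.5B, Currency in circulation +£254B, Government deposits −£20B
So the change in reserve balances that commercial banks hold at the Bank of England is -£249.5 billion.

-£249.5 billion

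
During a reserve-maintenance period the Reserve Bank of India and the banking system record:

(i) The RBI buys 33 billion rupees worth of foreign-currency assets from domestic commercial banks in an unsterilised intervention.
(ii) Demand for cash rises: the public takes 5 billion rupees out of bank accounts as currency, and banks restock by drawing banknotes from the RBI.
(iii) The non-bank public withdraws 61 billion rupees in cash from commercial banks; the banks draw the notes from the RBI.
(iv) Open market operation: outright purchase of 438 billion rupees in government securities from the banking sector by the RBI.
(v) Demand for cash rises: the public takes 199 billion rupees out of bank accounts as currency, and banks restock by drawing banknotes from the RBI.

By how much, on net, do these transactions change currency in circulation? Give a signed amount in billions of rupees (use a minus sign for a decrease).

FX purchase 33 billion rupees: no currency enters or leaves circulation → 0.
Currency withdrawal 5 billion rupees: notes leave the central bank → +5B.
Currency withdrawal 61 billion rupees: notes leave the central bank → +61B.
OMO purchase (from banks) 438 billion rupees: no currency enters or leaves circulation → 0.
Currency withdrawal 199 billion rupees: notes leave the central bank → +199B.
Net: 0 + 5 + 61 + 0 + 199 = +265 billion.

+265 billion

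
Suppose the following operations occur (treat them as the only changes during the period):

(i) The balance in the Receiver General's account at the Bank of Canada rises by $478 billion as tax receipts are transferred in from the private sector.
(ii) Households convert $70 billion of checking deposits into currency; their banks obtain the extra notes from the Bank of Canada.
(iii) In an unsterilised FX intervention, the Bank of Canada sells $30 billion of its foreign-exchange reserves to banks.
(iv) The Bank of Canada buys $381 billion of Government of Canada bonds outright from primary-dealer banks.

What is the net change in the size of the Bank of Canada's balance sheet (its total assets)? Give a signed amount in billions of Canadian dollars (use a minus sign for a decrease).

Bank of Canada balance sheet:
  Assets:      Securities +$381B, Foreign assets −$30B
  Liabilities: Bank reserves −$197B, Currency in circulation +$70B, Government deposits +$478B
Change in total Bank of Canada assets = +$351 billion.

+$351 billion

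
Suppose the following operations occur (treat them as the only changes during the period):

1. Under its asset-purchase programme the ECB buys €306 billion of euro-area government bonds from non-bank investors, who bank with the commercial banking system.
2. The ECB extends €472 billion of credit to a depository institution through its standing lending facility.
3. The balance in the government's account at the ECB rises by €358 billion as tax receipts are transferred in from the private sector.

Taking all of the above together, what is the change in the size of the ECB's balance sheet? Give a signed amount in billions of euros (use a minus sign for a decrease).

Asset purchase (from non-banks) €306 billion: an ECB asset is acquired → +€306B.
Discount-window loan €472 billion: an ECB asset is acquired → +€472B.
Government account inflow €358 billion: only the composition of liabilities changes → 0.
Net: 306 + 472 + 0 = +€778 billion.

+€778 billion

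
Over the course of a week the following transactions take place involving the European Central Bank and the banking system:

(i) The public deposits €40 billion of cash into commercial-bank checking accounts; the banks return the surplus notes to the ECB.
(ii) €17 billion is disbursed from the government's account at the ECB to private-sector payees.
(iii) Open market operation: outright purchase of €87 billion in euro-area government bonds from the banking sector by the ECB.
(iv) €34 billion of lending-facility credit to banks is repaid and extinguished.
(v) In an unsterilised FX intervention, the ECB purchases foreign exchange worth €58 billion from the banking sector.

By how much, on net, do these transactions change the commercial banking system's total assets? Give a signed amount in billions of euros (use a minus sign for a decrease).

+€23 billion

Currency deposit €40 billion: bank balance sheets expand → +€40B.
Government spending €17 billion: bank balance sheets expand → +€17B.
OMO purchase (from banks) €87 billion: just an asset swap on bank balance sheets → 0.
Discount-window repayment €34 billion: bank balance sheets shrink → −€34B.
FX purchase €58 billion: just an asset swap on bank balance sheets → 0.
Net: 40 + 17 + 0 − 34 + 0 = +€23 billion.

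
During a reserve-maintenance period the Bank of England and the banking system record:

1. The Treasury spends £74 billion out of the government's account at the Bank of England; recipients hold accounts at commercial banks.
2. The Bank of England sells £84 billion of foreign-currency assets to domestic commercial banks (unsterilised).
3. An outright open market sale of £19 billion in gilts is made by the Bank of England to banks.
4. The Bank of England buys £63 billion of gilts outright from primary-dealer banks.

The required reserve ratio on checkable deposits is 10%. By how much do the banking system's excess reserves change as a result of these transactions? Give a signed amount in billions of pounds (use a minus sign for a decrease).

+£26.6 billion

Government spending £74 billion: reserves +£74B, deposits +£74B.
FX sale £84 billion: reserves −£84B, deposits 0.
OMO sale (to banks) £19 billion: reserves −£19B, deposits 0.
OMO purchase (from banks) £63 billion: reserves +£63B, deposits 0.
Totals: Δreserves = +£34B, Δdeposits = +£74B.
Δrequired reserves = 10% × +£74B = +£7.4B.
Δexcess reserves = Δreserves − Δrequired = +£34B − (+£7.4B) = +£26.6 billion.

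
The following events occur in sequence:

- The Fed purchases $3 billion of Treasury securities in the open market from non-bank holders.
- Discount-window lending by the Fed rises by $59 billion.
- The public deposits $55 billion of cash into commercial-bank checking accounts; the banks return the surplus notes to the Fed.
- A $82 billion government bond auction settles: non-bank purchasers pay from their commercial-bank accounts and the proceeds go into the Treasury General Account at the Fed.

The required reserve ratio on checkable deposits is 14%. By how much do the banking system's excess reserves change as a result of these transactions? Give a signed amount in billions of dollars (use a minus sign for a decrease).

Asset purchase (from non-banks) $3 billion: reserves +$3B, deposits +$3B.
Discount-window loan $59 billion: reserves +$59B, deposits 0.
Currency deposit $55 billion: reserves +$55B, deposits +$55B.
Government account inflow $82 billion: reserves −$82B, deposits −$82B.
Totals: Δreserves = +$35B, Δdeposits = −$24B.
Δrequired reserves = 14% × −$24B = −$3.36B.
Δexcess reserves = Δreserves − Δrequired = +$35B − (−$3.36B) = +$38.36 billion.

+$38.36 billion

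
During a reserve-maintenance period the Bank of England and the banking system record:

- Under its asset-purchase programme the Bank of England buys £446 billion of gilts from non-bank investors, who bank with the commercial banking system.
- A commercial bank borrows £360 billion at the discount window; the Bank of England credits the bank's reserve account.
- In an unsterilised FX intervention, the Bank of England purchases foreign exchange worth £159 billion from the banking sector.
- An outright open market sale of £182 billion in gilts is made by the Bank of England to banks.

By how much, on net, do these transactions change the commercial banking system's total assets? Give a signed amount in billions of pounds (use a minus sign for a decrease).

+£806 billion

Bank of England balance sheet:
  Assets:      Securities +£264B, Loans to banks +£360B, Foreign assets +£159B
  Liabilities: Bank reserves +£783B
Commercial banking system:
  Assets:      Reserves at CB +£783B, Securities +£182B, Foreign assets −£159B
  Liabilities: Checkable deposits +£446B, Borrowings from CB +£360B
Change in total bank assets = +£806 billion.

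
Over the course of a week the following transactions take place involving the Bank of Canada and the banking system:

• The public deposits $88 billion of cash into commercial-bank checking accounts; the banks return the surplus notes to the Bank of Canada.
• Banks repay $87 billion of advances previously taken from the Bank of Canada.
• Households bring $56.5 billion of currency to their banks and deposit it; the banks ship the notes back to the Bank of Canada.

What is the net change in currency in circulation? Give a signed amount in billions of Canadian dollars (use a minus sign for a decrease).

-$144.5 billion

Currency deposit $88 billion: notes return to the central bank → −$88B.
Discount-window repayment $87 billion: no currency enters or leaves circulation → 0.
Currency deposit $56.5 billion: notes return to the central bank → −$56.5B.
Net: −88 + 0 − 56.5 = -$144.5 billion.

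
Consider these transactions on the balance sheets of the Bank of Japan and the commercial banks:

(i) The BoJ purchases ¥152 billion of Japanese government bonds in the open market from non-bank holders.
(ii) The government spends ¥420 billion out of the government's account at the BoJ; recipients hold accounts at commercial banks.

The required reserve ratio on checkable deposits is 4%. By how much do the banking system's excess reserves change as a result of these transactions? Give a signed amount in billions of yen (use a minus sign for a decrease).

+¥549.12 billion

Asset purchase (from non-banks) ¥152 billion: reserves +¥152B, deposits +¥152B.
Government spending ¥420 billion: reserves +¥420B, deposits +¥420B.
Totals: Δreserves = +¥572B, Δdeposits = +¥572B.
Δrequired reserves = 4% × +¥572B = +¥22.88B.
Δexcess reserves = Δreserves − Δrequired = +¥572B − (+¥22.88B) = +¥549.12 billion.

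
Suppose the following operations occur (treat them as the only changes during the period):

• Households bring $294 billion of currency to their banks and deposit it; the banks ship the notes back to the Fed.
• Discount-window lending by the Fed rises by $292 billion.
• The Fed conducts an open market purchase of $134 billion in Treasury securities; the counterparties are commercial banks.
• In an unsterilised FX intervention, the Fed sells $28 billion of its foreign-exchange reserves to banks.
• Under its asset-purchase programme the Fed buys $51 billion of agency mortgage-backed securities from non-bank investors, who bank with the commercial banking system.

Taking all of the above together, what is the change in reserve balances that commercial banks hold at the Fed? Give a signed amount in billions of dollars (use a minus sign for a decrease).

Currency deposit $294 billion: returned notes are swapped for reserve credit → +$294B.
Discount-window loan $292 billion: the loan is credited to the bank's reserve account → +$292B.
OMO purchase (from banks) $134 billion: the Fed pays by crediting reserve accounts → +$134B.
FX sale $28 billion: the buying banks pay out of their reserve balances → −$28B.
Asset purchase (from non-banks) $51 billion: the Fed pays by crediting reserve accounts → +$51B.
Net: 294 + 292 + 134 − 28 + 51 = +$743 billion.

+$743 billion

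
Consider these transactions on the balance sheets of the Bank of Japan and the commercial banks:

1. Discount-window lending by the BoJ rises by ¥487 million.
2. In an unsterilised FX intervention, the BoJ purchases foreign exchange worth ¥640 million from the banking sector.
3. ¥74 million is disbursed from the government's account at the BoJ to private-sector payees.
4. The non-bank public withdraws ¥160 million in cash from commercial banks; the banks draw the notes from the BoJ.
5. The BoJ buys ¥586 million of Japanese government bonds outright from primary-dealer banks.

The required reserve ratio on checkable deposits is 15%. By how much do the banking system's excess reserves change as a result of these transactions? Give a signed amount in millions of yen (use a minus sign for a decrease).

Discount-window loan ¥487 million: reserves +¥487M, deposits 0.
FX purchase ¥640 million: reserves +¥640M, deposits 0.
Government spending ¥74 million: reserves +¥74M, deposits +¥74M.
Currency withdrawal ¥160 million: reserves −¥160M, deposits −¥160M.
OMO purchase (from banks) ¥586 million: reserves +¥586M, deposits 0.
Totals: Δreserves = +¥1627M, Δdeposits = −¥86M.
Δrequired reserves = 15% × −¥86M = −¥12.9M.
Δexcess reserves = Δreserves − Δrequired = +¥1627M − (−¥12.9M) = +¥1639.9 million.

+¥1639.9 million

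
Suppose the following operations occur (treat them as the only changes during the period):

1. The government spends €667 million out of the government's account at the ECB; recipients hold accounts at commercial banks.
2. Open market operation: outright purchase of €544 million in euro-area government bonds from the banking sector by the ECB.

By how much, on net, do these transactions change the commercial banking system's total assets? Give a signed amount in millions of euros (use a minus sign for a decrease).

+€667 million

Government spending €667 million: bank balance sheets expand → +€667M.
OMO purchase (from banks) €544 million: just an asset swap on bank balance sheets → 0.
Net: 667 + 0 = +€667 million.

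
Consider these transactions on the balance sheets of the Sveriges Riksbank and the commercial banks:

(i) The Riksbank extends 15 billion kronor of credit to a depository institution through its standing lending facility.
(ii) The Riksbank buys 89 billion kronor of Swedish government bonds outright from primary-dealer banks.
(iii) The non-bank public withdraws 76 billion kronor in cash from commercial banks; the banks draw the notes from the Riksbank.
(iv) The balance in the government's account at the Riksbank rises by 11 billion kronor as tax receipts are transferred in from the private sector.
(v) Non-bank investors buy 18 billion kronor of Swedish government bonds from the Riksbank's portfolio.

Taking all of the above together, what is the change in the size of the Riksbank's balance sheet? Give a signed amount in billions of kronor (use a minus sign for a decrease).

Riksbank balance sheet:
  Assets:      Securities +71B, Loans to banks +15B
  Liabilities: Bank reserves −1B, Currency in circulation +76B, Government deposits +11B
Commercial banking system:
  Assets:      Reserves at CB −1B, Securities −89B
  Liabilities: Checkable deposits −105B, Borrowings from CB +15B
Change in total Riksbank assets = +86 billion.

+86 billion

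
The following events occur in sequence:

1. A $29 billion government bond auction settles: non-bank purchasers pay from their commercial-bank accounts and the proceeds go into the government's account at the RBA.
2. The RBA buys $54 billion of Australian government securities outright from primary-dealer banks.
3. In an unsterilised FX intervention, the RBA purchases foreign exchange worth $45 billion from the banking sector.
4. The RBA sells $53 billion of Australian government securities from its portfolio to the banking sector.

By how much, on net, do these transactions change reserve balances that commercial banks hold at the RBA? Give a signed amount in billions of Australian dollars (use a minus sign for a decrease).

+$17 billion

Government account inflow $29 billion: funds move from bank reserves into the government account → −$29B.
OMO purchase (from banks) $54 billion: the RBA pays by crediting reserve accounts → +$54B.
FX purchase $45 billion: the RBA pays by crediting reserve accounts → +$45B.
OMO sale (to banks) $53 billion: the buying banks pay out of their reserve balances → −$53B.
Net: −29 + 54 + 45 − 53 = +$17 billion.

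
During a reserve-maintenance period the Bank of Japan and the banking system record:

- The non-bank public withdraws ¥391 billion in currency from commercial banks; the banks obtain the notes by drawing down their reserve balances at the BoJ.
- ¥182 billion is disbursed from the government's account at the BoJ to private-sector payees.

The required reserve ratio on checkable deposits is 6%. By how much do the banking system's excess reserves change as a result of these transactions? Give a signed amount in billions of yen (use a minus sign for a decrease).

-¥196.46 billion

Currency withdrawal ¥391 billion: reserves −¥391B, deposits −¥391B.
Government spending ¥182 billion: reserves +¥182B, deposits +¥182B.
Totals: Δreserves = −¥209B, Δdeposits = −¥209B.
Δrequired reserves = 6% × −¥209B = −¥12.54B.
Δexcess reserves = Δreserves − Δrequired = −¥209B − (−¥12.54B) = -¥196.46 billion.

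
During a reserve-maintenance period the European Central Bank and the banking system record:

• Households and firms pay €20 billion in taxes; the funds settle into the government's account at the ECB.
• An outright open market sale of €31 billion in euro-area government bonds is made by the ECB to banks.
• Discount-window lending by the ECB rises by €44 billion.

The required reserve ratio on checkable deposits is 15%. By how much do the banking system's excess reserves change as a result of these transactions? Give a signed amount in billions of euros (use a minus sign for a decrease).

-€4 billion

Government account inflow €20 billion: reserves −€20B, deposits −€20B.
OMO sale (to banks) €31 billion: reserves −€31B, deposits 0.
Discount-window loan €44 billion: reserves +€44B, deposits 0.
Totals: Δreserves = −€7B, Δdeposits = −€20B.
Δrequired reserves = 15% × −€20B = −€3B.
Δexcess reserves = Δreserves − Δrequired = −€7B − (−€3B) = -€4 billion.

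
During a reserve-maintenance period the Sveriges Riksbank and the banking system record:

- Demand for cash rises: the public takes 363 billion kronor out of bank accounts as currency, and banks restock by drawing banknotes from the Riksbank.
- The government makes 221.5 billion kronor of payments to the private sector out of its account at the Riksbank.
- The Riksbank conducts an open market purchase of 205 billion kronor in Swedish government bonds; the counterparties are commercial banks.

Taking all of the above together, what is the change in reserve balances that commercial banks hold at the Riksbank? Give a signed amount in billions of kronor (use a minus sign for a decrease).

+63.5 billion

Currency withdrawal 363 billion kronor: banks swap reserves for currency → −363B.
Government spending 221.5 billion kronor: government payments flow into bank reserve accounts → +221.5B.
OMO purchase (from banks) 205 billion kronor: the Riksbank pays by crediting reserve accounts → +205B.
Net: −363 + 221.5 + 205 = +63.5 billion.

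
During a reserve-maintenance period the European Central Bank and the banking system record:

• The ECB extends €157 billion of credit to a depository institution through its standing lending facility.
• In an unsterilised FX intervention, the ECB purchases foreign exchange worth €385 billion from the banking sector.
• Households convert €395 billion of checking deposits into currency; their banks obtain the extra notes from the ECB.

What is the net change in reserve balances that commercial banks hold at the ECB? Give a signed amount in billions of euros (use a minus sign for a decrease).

ECB balance sheet:
  Assets:      Loans to banks +€157B, Foreign assets +€385B
  Liabilities: Bank reserves +€147B, Currency in circulation +€395B
So the change in reserve balances that commercial banks hold at the ECB is +€147 billion.

+€147 billion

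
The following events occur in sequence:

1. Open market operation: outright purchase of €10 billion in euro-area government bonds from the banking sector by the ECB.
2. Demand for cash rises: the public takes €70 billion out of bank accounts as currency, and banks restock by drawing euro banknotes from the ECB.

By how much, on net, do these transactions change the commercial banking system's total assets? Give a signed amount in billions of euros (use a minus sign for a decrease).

-€70 billion

OMO purchase (from banks) €10 billion: just an asset swap on bank balance sheets → 0.
Currency withdrawal €70 billion: bank balance sheets shrink → −€70B.
Net: 0 − 70 = -€70 billion.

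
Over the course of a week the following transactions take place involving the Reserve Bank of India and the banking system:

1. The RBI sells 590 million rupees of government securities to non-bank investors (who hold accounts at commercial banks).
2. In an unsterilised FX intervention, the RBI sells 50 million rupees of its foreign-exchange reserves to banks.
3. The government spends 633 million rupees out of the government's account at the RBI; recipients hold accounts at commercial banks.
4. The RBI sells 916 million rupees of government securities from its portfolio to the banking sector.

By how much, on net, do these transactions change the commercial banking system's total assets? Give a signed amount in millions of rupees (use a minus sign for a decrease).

Asset sale (to non-banks) 590 million rupees: bank balance sheets shrink → −590M.
FX sale 50 million rupees: just an asset swap on bank balance sheets → 0.
Government spending 633 million rupees: bank balance sheets expand → +633M.
OMO sale (to banks) 916 million rupees: just an asset swap on bank balance sheets → 0.
Net: −590 + 0 + 633 + 0 = +43 million.

+43 million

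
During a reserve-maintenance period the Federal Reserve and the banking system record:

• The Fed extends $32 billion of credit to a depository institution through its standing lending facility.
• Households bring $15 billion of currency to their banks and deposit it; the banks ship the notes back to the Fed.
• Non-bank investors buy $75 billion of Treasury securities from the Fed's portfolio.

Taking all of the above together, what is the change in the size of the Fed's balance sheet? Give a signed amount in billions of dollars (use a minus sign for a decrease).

-$43 billion

Discount-window loan $32 billion: a Fed asset is acquired → +$32B.
Currency deposit $15 billion: only the composition of liabilities changes → 0.
Asset sale (to non-banks) $75 billion: a Fed asset is shed → −$75B.
Net: 32 + 0 − 75 = -$43 billion.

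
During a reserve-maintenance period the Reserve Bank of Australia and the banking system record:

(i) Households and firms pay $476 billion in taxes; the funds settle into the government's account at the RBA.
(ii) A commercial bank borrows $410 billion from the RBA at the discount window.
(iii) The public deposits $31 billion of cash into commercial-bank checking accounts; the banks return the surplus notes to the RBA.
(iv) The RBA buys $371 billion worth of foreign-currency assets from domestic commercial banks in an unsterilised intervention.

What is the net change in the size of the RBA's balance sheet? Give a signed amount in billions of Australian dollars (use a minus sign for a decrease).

+$781 billion

Government account inflow $476 billion: only the composition of liabilities changes → 0.
Discount-window loan $410 billion: an RBA asset is acquired → +$410B.
Currency deposit $31 billion: only the composition of liabilities changes → 0.
FX purchase $371 billion: an RBA asset is acquired → +$371B.
Net: 0 + 410 + 0 + 371 = +$781 billion.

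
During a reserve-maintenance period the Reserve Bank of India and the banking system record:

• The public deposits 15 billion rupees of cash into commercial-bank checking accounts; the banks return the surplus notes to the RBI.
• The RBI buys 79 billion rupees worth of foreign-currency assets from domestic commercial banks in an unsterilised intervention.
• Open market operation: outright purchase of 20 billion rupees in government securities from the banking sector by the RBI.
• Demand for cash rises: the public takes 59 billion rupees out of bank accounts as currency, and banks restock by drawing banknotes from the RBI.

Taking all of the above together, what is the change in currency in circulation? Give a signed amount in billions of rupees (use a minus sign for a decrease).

+44 billion

Currency deposit 15 billion rupees: notes return to the central bank → −15B.
FX purchase 79 billion rupees: no currency enters or leaves circulation → 0.
OMO purchase (from banks) 20 billion rupees: no currency enters or leaves circulation → 0.
Currency withdrawal 59 billion rupees: notes leave the central bank → +59B.
Net: −15 + 0 + 0 + 59 = +44 billion.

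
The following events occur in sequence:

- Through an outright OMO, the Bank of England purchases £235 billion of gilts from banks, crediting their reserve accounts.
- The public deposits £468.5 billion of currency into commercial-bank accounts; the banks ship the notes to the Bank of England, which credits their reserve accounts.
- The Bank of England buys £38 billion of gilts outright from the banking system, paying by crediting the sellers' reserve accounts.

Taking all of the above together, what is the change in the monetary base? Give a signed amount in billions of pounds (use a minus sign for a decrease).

+£273 billion

OMO purchase (from banks) £235 billion: Bank of England balance sheet expands → +£235B.
Currency deposit £468.5 billion: just a shift between currency and reserves — both are base money → 0.
OMO purchase (from banks) £38 billion: Bank of England balance sheet expands → +£38B.
Net: 235 + 0 + 38 = +£273 billion.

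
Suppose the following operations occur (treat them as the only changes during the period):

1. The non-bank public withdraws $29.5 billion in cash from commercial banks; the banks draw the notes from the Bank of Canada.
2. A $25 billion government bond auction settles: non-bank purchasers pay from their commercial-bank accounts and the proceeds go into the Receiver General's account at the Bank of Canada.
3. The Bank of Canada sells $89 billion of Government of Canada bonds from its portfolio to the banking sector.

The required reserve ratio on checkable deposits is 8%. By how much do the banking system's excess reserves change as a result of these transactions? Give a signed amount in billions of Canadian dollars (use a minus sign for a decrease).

Currency withdrawal $29.5 billion: reserves −$29.5B, deposits −$29.5B.
Government account inflow $25 billion: reserves −$25B, deposits −$25B.
OMO sale (to banks) $89 billion: reserves −$89B, deposits 0.
Totals: Δreserves = −$143.5B, Δdeposits = −$54.5B.
Δrequired reserves = 8% × −$54.5B = −$4.36B.
Δexcess reserves = Δreserves − Δrequired = −$143.5B − (−$4.36B) = -$139.14 billion.

-$139.14 billion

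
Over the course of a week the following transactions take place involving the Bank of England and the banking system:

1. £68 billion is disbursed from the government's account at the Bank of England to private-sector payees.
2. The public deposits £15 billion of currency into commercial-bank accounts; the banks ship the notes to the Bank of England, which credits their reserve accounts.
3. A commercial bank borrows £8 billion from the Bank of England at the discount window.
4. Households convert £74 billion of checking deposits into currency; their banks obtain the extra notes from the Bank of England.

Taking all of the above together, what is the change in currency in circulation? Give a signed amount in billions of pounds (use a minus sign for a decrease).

+£59 billion

Bank of England balance sheet:
  Assets:      Loans to banks +£8B
  Liabilities: Bank reserves +£17B, Currency in circulation +£59B, Government deposits −£68B
Commercial banking system:
  Assets:      Reserves at CB +£17B
  Liabilities: Checkable deposits +£9B, Borrowings from CB +£8B
So the change in currency in circulation is +£59 billion.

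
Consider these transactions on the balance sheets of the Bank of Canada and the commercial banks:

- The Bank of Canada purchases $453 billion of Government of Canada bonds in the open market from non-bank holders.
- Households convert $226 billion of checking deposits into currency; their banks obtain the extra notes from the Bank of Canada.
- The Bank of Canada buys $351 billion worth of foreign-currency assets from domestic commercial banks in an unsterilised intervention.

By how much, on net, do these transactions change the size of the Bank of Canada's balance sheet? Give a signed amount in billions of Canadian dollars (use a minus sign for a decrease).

Asset purchase (from non-banks) $453 billion: a Bank of Canada asset is acquired → +$453B.
Currency withdrawal $226 billion: only the composition of liabilities changes → 0.
FX purchase $351 billion: a Bank of Canada asset is acquired → +$351B.
Net: 453 + 0 + 351 = +$804 billion.

+$804 billion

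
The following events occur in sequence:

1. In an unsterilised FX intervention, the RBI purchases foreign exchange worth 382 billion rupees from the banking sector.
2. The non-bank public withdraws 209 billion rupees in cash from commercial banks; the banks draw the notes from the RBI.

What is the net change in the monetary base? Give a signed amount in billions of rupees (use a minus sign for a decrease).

+382 billion

RBI balance sheet:
  Assets:      Foreign assets +382B
  Liabilities: Bank reserves +173B, Currency in circulation +209B
Monetary base = currency + reserves: +209B + (+173B) = +382 billion.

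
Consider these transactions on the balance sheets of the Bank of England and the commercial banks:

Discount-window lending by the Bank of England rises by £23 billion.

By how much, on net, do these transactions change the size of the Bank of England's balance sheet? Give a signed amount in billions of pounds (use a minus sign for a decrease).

Discount-window loan £23 billion: a Bank of England asset is acquired → +£23B.

+£23 billion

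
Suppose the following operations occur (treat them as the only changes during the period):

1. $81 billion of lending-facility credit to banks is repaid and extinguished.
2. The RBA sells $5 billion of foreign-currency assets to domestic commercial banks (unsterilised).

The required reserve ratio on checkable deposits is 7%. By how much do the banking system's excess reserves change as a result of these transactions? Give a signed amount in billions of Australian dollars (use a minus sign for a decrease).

Discount-window repayment $81 billion: reserves −$81B, deposits 0.
FX sale $5 billion: reserves −$5B, deposits 0.
Totals: Δreserves = −$86B, Δdeposits = 0.
Δrequired reserves = 7% × 0 = 0.
Δexcess reserves = Δreserves − Δrequired = −$86B − (0) = -$86 billion.

-$86 billion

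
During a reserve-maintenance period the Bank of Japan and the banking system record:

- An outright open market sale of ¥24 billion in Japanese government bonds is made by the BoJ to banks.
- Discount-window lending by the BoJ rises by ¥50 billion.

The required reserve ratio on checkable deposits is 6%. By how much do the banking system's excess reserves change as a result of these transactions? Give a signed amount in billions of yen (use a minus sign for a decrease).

OMO sale (to banks) ¥24 billion: reserves −¥24B, deposits 0.
Discount-window loan ¥50 billion: reserves +¥50B, deposits 0.
Totals: Δreserves = +¥26B, Δdeposits = 0.
Δrequired reserves = 6% × 0 = 0.
Δexcess reserves = Δreserves − Δrequired = +¥26B − (0) = +¥26 billion.

+¥26 billion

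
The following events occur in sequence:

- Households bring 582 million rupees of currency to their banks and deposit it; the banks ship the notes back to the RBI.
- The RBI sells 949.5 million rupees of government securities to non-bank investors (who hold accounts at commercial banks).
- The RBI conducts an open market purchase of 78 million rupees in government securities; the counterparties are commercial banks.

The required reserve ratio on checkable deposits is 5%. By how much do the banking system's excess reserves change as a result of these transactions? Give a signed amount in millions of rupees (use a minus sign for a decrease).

-271.125 million

Currency deposit 582 million rupees: reserves +582M, deposits +582M.
Asset sale (to non-banks) 949.5 million rupees: reserves −949.5M, deposits −949.5M.
OMO purchase (from banks) 78 million rupees: reserves +78M, deposits 0.
Totals: Δreserves = −289.5M, Δdeposits = −367.5M.
Δrequired reserves = 5% × −367.5M = −18.375M.
Δexcess reserves = Δreserves − Δrequired = −289.5M − (−18.375M) = -271.125 million.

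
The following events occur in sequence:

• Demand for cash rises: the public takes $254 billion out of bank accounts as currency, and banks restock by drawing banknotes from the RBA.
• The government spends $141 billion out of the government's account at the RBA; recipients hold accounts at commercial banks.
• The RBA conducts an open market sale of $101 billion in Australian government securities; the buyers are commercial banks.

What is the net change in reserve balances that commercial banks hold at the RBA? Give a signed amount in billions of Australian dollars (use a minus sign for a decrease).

-$214 billion

RBA balance sheet:
  Assets:      Securities −$101B
  Liabilities: Bank reserves −$214B, Currency in circulation +$254B, Government deposits −$141B
So the change in reserve balances that commercial banks hold at the RBA is -$214 billion.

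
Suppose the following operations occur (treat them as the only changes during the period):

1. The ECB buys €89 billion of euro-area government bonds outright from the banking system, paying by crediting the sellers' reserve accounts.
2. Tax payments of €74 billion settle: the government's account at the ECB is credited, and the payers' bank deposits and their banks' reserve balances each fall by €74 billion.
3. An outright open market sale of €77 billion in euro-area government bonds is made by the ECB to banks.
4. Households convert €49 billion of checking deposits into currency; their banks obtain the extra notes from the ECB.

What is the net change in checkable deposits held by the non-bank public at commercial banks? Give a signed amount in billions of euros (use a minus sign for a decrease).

ECB balance sheet:
  Assets:      Securities +€12B
  Liabilities: Bank reserves −€111B, Currency in circulation +€49B, Government deposits +€74B
Commercial banking system:
  Assets:      Reserves at CB −€111B, Securities −€12B
  Liabilities: Checkable deposits −€123B
So the change in checkable deposits held by the non-bank public at commercial banks is -€123 billion.

-€123 billion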